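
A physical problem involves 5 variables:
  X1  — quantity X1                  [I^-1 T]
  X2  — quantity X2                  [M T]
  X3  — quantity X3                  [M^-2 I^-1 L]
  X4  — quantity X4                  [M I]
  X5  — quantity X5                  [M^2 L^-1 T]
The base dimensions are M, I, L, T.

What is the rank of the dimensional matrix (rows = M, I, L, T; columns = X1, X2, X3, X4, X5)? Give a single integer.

3

Exponent matrix [M,I,L,T] × [X1,X2,X3,X4,X5]:
  M: [ 0  1 -2  1  2]
  I: [-1  0 -1  1  0]
  L: [ 0  0  1  0 -1]
  T: [ 1  1  0  0  1]
RREF → pivots at {X1,X2,X3} ⇒ r = 3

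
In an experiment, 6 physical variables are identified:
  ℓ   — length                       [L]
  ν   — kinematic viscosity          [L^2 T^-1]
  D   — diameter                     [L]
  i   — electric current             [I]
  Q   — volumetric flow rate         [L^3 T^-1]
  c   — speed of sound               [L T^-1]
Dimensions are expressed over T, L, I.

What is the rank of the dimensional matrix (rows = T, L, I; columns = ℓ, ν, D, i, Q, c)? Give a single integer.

Exponent matrix [T,L,I] × [ℓ,ν,D,i,Q,c]:
  T: [ 0 -1  0  0 -1 -1]
  L: [ 1  2  1  0  3  1]
  I: [ 0  0  0  1  0  0]
Row reduction gives pivot columns ℓ,ν,i; rank = 3

3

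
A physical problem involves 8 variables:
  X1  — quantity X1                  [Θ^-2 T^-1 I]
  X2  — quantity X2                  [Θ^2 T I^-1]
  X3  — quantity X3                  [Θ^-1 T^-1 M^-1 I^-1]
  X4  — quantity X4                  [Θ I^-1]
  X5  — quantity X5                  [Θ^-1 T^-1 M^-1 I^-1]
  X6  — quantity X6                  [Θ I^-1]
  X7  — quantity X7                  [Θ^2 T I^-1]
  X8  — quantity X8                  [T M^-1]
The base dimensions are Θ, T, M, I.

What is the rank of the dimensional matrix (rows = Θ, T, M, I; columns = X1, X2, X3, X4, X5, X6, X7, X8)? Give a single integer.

Dimensional matrix (Θ×T×M×I by X1×X2×X3×X4×X5×X6×X7×X8):
  Θ: [-2  2 -1  1 -1  1  2  0]
  T: [-1  1 -1  0 -1  0  1  1]
  M: [ 0  0 -1  0 -1  0  0 -1]
  I: [ 1 -1 -1 -1 -1 -1 -1  0]
Echelon form has 3 nonzero rows (pivots: X1,X3,X4)

3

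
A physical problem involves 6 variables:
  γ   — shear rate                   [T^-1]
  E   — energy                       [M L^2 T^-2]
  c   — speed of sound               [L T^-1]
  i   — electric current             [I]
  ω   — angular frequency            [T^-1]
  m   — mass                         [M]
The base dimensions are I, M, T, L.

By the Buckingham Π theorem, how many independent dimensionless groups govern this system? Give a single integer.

2

Write exponents as rows I,M,T,L / cols γ,E,c,i,ω,m:
  I: [ 0  0  0  1  0  0]
  M: [ 0  1  0  0  0  1]
  T: [-1 -2 -1  0 -1  0]
  L: [ 0  2  1  0  0  0]
Echelon form has 4 nonzero rows (pivots: γ,E,c,i)
6 vars − rank 4 = 2 Π groups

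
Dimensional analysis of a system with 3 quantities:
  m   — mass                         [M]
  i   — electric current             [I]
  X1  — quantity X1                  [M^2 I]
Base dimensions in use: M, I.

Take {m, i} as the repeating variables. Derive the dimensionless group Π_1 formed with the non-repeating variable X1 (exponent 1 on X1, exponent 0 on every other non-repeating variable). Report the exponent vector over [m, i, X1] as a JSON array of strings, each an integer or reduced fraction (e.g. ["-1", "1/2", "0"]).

Exponent matrix [M,I] × [m,i,X1]:
  M: [ 1  0  2]
  I: [ 0  1  1]
Row reduction gives pivot columns m,i; rank = 2
Repeat: m,i; free: X1
RREF:
  r0: [   1    0    2]
  r1: [   0    1    1]
Fix exponent of X1 at 1; solve each RREF row for its pivot's exponent:
  r0: exp(m) + (2)·1 = 0 ⇒ exp(m) = -2
  r1: exp(i) + (1)·1 = 0 ⇒ exp(i) = -1
Π_1 = m^-2 · i^-1 · X1

["-2", "-1", "1"]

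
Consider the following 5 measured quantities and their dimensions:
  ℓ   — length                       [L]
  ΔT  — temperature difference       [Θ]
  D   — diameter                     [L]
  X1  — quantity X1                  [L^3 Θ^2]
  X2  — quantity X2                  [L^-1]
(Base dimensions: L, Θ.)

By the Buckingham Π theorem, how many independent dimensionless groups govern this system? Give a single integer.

Exponent matrix [L,Θ] × [ℓ,ΔT,D,X1,X2]:
  L: [ 1  0  1  3 -1]
  Θ: [ 0  1  0  2  0]
RREF → pivots at {ℓ,ΔT} ⇒ r = 2
5 vars − rank 2 = 3 Π groups

3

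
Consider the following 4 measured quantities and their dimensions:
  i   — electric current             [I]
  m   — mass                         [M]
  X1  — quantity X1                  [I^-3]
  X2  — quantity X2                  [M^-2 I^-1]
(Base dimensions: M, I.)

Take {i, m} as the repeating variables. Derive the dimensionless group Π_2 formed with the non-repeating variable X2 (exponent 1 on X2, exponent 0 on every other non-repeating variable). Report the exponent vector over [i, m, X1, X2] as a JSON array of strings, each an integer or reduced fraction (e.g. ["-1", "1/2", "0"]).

["1", "2", "0", "1"]

Write exponents as rows M,I / cols i,m,X1,X2:
  M: [ 0  1  0 -2]
  I: [ 1  0 -3 -1]
Echelon form has 2 nonzero rows (pivots: i,m)
Repeat: i,m; free: X1,X2
RREF:
  r0: [   1    0   -3   -1]
  r1: [   0    1    0   -2]
Fix exponent of X2 at 1, X1 at 0; solve each RREF row for its pivot's exponent:
  r0: exp(i) + (-1)·1 = 0 ⇒ exp(i) = 1
  r1: exp(m) + (-2)·1 = 0 ⇒ exp(m) = 2
Π_2 = i · m^2 · X2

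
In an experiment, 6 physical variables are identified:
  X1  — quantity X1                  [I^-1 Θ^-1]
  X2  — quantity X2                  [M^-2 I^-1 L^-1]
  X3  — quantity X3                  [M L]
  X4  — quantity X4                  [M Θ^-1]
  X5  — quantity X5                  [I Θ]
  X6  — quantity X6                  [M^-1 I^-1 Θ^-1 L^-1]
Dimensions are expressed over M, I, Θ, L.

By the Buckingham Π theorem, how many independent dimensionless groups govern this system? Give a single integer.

Write exponents as rows M,I,Θ,L / cols X1,X2,X3,X4,X5,X6:
  M: [ 0 -2  1  1  0 -1]
  I: [-1 -1  0  0  1 -1]
  Θ: [-1  0  0 -1  1 -1]
  L: [ 0 -1  1  0  0 -1]
Echelon form has 3 nonzero rows (pivots: X1,X2,X3)
Π count = n − r = 6 − 3 = 3

3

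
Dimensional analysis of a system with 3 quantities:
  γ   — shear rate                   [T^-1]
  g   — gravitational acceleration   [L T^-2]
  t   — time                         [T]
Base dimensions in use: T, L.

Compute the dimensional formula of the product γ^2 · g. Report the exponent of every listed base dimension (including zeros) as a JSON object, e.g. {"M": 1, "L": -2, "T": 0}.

{"T": -4, "L": 1}

Dimensional matrix (T×L by γ×g×t):
  T: [-1 -2  1]
  L: [ 0  1  0]
  [T]: (2)·-1+(1)·-2 = -4
  [L]: (2)·0+(1)·1 = 1
⇒ T^-4 L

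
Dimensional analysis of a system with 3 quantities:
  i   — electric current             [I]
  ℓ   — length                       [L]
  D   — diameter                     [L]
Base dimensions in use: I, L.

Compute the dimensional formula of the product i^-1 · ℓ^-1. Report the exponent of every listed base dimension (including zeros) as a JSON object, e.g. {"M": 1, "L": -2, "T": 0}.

Exponent matrix [I,L] × [i,ℓ,D]:
  I: [ 1  0  0]
  L: [ 0  1  1]
  [I]: (-1)·1+(-1)·0 = -1
  [L]: (-1)·0+(-1)·1 = -1
⇒ I^-1 L^-1

{"I": -1, "L": -1}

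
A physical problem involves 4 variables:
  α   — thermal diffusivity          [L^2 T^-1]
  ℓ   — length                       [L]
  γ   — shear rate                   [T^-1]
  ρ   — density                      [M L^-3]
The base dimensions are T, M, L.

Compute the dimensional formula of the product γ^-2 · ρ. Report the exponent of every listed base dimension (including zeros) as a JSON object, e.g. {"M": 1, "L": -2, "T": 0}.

Exponent matrix [T,M,L] × [α,ℓ,γ,ρ]:
  T: [-1  0 -1  0]
  M: [ 0  0  0  1]
  L: [ 2  1  0 -3]
  [T]: (-2)·-1+(1)·0 = 2
  [M]: (-2)·0+(1)·1 = 1
  [L]: (-2)·0+(1)·-3 = -3
⇒ T^2 M L^-3

{"T": 2, "M": 1, "L": -3}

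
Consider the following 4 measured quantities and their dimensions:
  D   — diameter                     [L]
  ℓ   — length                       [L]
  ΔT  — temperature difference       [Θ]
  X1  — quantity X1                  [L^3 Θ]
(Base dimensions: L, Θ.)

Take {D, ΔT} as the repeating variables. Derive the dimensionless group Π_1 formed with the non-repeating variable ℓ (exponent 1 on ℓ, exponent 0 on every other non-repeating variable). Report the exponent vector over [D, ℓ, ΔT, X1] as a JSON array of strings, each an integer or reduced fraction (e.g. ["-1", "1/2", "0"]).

Dimensional matrix (L×Θ by D×ℓ×ΔT×X1):
  L: [ 1  1  0  3]
  Θ: [ 0  0  1  1]
RREF → pivots at {D,ΔT} ⇒ r = 2
Pivot set = {D,ΔT}, free = {ℓ,X1}
RREF:
  r0: [   1    1    0    3]
  r1: [   0    0    1    1]
Fix exponent of ℓ at 1, X1 at 0; solve each RREF row for its pivot's exponent:
  r0: exp(D) + (1)·1 = 0 ⇒ exp(D) = -1
  r1: exp(ΔT) + (0)·1 = 0 ⇒ exp(ΔT) = 0
Π_1 = D^-1 · ℓ

["-1", "1", "0", "0"]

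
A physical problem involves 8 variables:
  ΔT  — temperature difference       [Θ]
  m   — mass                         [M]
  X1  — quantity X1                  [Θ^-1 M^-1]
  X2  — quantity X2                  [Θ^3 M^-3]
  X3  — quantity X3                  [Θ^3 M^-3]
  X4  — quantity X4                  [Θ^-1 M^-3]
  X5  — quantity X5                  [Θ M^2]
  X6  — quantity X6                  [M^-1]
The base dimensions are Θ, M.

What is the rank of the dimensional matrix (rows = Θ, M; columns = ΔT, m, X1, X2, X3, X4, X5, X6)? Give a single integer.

2

Exponent matrix [Θ,M] × [ΔT,m,X1,X2,X3,X4,X5,X6]:
  Θ: [ 1  0 -1  3  3 -1  1  0]
  M: [ 0  1 -1 -3 -3 -3  2 -1]
Echelon form has 2 nonzero rows (pivots: ΔT,m)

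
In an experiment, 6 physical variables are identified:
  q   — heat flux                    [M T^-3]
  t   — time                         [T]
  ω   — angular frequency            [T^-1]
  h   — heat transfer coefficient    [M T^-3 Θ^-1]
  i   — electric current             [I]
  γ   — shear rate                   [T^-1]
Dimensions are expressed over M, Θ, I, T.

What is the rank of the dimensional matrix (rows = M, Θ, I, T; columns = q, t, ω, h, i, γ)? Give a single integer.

Write exponents as rows M,Θ,I,T / cols q,t,ω,h,i,γ:
  M: [ 1  0  0  1  0  0]
  Θ: [ 0  0  0 -1  0  0]
  I: [ 0  0  0  0  1  0]
  T: [-3  1 -1 -3  0 -1]
Row reduction gives pivot columns q,t,h,i; rank = 4

4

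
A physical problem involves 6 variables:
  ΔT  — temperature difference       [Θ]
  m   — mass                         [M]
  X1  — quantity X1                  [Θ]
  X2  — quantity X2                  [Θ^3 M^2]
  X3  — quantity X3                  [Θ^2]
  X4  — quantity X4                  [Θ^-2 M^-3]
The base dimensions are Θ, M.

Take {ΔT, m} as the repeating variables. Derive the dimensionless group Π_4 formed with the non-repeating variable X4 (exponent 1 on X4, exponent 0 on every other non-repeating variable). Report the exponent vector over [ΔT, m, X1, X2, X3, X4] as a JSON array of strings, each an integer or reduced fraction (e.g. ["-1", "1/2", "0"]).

Write exponents as rows Θ,M / cols ΔT,m,X1,X2,X3,X4:
  Θ: [ 1  0  1  3  2 -2]
  M: [ 0  1  0  2  0 -3]
Row reduction gives pivot columns ΔT,m; rank = 2
Repeat: ΔT,m; free: X1,X2,X3,X4
RREF:
  r0: [   1    0    1    3    2   -2]
  r1: [   0    1    0    2    0   -3]
Fix exponent of X4 at 1, X1 at 0, X2 at 0, X3 at 0; solve each RREF row for its pivot's exponent:
  r0: exp(ΔT) + (-2)·1 = 0 ⇒ exp(ΔT) = 2
  r1: exp(m) + (-3)·1 = 0 ⇒ exp(m) = 3
Π_4 = ΔT^2 · m^3 · X4

["2", "3", "0", "0", "0", "1"]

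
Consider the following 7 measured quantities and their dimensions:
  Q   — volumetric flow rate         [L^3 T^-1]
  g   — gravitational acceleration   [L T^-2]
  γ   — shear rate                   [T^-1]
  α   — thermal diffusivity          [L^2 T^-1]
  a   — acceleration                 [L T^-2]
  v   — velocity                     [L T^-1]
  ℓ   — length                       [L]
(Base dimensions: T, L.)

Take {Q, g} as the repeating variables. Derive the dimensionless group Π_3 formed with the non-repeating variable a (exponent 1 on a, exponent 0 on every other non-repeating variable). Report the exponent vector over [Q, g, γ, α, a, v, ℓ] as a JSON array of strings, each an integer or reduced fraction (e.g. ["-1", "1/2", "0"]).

["0", "-1", "0", "0", "1", "0", "0"]

Write exponents as rows T,L / cols Q,g,γ,α,a,v,ℓ:
  T: [-1 -2 -1 -1 -2 -1  0]
  L: [ 3  1  0  2  1  1  1]
Row reduction gives pivot columns Q,g; rank = 2
Repeat: Q,g; free: γ,α,a,v,ℓ
RREF:
  r0: [   1    0 -1/5  3/5    0  1/5  2/5]
  r1: [   0    1  3/5  1/5    1  2/5 -1/5]
Fix exponent of a at 1, γ at 0, α at 0, v at 0, ℓ at 0; solve each RREF row for its pivot's exponent:
  r0: exp(Q) + (0)·1 = 0 ⇒ exp(Q) = 0
  r1: exp(g) + (1)·1 = 0 ⇒ exp(g) = -1
Π_3 = g^-1 · a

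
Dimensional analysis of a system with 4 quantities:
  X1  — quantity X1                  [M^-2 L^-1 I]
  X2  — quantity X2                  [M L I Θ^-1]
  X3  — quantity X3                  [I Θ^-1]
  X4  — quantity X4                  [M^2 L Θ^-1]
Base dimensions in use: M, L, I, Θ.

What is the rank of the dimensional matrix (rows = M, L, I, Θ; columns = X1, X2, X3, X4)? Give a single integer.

Dimensional matrix (M×L×I×Θ by X1×X2×X3×X4):
  M: [-2  1  0  2]
  L: [-1  1  0  1]
  I: [ 1  1  1  0]
  Θ: [ 0 -1 -1 -1]
RREF → pivots at {X1,X2,X3} ⇒ r = 3

3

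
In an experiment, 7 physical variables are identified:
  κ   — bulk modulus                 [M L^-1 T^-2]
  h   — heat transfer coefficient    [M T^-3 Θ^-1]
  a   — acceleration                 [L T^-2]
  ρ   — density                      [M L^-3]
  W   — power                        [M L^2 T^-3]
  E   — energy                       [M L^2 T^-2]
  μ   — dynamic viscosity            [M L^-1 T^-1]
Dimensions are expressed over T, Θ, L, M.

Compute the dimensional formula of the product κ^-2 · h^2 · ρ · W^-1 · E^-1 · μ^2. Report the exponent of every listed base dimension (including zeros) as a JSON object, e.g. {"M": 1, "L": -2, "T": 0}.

Write exponents as rows T,Θ,L,M / cols κ,h,a,ρ,W,E,μ:
  T: [-2 -3 -2  0 -3 -2 -1]
  Θ: [ 0 -1  0  0  0  0  0]
  L: [-1  0  1 -3  2  2 -1]
  M: [ 1  1  0  1  1  1  1]
  [T]: (-2)·-2+(2)·-3+(1)·0+(-1)·-3+(-1)·-2+(2)·-1 = 1
  [Θ]: (-2)·0+(2)·-1+(1)·0+(-1)·0+(-1)·0+(2)·0 = -2
  [L]: (-2)·-1+(2)·0+(1)·-3+(-1)·2+(-1)·2+(2)·-1 = -7
  [M]: (-2)·1+(2)·1+(1)·1+(-1)·1+(-1)·1+(2)·1 = 1
⇒ T Θ^-2 L^-7 M

{"T": 1, "Θ": -2, "L": -7, "M": 1}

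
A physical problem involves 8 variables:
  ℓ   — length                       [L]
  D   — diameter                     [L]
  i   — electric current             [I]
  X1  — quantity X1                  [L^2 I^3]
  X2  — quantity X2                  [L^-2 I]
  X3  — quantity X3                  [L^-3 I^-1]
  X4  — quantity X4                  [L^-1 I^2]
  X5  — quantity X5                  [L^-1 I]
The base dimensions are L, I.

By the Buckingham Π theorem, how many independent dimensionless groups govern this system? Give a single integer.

Write exponents as rows L,I / cols ℓ,D,i,X1,X2,X3,X4,X5:
  L: [ 1  1  0  2 -2 -3 -1 -1]
  I: [ 0  0  1  3  1 -1  2  1]
Echelon form has 2 nonzero rows (pivots: ℓ,i)
n=8, r=2 ⇒ 6 dimensionless groups

6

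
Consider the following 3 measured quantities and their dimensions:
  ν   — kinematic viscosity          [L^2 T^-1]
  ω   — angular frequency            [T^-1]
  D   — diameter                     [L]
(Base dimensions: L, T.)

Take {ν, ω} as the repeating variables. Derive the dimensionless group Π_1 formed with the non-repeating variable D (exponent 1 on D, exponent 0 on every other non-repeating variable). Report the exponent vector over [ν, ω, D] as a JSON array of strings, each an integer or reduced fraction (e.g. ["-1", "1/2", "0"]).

Exponent matrix [L,T] × [ν,ω,D]:
  L: [ 2  0  1]
  T: [-1 -1  0]
RREF → pivots at {ν,ω} ⇒ r = 2
Repeat: ν,ω; free: D
RREF:
  r0: [   1    0  1/2]
  r1: [   0    1 -1/2]
Fix exponent of D at 1; solve each RREF row for its pivot's exponent:
  r0: exp(ν) + (1/2)·1 = 0 ⇒ exp(ν) = -1/2
  r1: exp(ω) + (-1/2)·1 = 0 ⇒ exp(ω) = 1/2
Π_1 = ν^(-1/2) · ω^(1/2) · D

["-1/2", "1/2", "1"]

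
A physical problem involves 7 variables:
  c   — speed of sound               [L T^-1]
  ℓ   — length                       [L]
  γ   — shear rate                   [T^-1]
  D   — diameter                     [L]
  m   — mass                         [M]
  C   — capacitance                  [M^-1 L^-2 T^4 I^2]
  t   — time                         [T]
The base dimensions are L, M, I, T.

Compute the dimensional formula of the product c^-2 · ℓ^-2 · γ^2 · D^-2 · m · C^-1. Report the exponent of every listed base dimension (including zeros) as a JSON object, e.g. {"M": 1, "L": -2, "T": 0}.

Write exponents as rows L,M,I,T / cols c,ℓ,γ,D,m,C,t:
  L: [ 1  1  0  1  0 -2  0]
  M: [ 0  0  0  0  1 -1  0]
  I: [ 0  0  0  0  0  2  0]
  T: [-1  0 -1  0  0  4  1]
  [L]: (-2)·1+(-2)·1+(2)·0+(-2)·1+(1)·0+(-1)·-2 = -4
  [M]: (-2)·0+(-2)·0+(2)·0+(-2)·0+(1)·1+(-1)·-1 = 2
  [I]: (-2)·0+(-2)·0+(2)·0+(-2)·0+(1)·0+(-1)·2 = -2
  [T]: (-2)·-1+(-2)·0+(2)·-1+(-2)·0+(1)·0+(-1)·4 = -4
⇒ L^-4 M^2 I^-2 T^-4

{"L": -4, "M": 2, "I": -2, "T": -4}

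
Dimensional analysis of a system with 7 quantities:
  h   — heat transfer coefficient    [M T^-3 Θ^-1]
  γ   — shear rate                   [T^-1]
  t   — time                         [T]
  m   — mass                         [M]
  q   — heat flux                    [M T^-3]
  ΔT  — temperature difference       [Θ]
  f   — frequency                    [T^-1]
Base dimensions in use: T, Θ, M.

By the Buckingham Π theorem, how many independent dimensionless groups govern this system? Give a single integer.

Exponent matrix [T,Θ,M] × [h,γ,t,m,q,ΔT,f]:
  T: [-3 -1  1  0 -3  0 -1]
  Θ: [-1  0  0  0  0  1  0]
  M: [ 1  0  0  1  1  0  0]
Row reduction gives pivot columns h,γ,m; rank = 3
n=7, r=3 ⇒ 4 dimensionless groups

4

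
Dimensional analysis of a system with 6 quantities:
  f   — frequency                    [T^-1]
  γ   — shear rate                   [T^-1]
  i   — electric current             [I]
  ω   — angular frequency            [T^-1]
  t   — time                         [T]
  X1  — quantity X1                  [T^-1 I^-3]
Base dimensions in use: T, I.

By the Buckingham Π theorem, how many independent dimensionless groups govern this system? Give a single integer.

Dimensional matrix (T×I by f×γ×i×ω×t×X1):
  T: [-1 -1  0 -1  1 -1]
  I: [ 0  0  1  0  0 -3]
RREF → pivots at {f,i} ⇒ r = 2
6 vars − rank 2 = 4 Π groups

4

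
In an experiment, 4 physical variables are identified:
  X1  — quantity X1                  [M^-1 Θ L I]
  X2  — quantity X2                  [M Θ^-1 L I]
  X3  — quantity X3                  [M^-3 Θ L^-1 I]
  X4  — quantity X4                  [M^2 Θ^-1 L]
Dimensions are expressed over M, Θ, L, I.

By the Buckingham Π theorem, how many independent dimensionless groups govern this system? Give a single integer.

Write exponents as rows M,Θ,L,I / cols X1,X2,X3,X4:
  M: [-1  1 -3  2]
  Θ: [ 1 -1  1 -1]
  L: [ 1  1 -1  1]
  I: [ 1  1  1  0]
Row reduction gives pivot columns X1,X2,X3; rank = 3
n=4, r=3 ⇒ 1 dimensionless group

1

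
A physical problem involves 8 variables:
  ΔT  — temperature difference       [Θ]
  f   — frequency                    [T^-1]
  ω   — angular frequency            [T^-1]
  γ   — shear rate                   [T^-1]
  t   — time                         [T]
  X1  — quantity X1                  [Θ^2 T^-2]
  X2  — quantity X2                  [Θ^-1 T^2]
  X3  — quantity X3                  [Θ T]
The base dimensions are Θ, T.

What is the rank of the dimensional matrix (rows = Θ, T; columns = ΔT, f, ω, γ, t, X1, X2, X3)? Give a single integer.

Dimensional matrix (Θ×T by ΔT×f×ω×γ×t×X1×X2×X3):
  Θ: [ 1  0  0  0  0  2 -1  1]
  T: [ 0 -1 -1 -1  1 -2  2  1]
RREF → pivots at {ΔT,f} ⇒ r = 2

2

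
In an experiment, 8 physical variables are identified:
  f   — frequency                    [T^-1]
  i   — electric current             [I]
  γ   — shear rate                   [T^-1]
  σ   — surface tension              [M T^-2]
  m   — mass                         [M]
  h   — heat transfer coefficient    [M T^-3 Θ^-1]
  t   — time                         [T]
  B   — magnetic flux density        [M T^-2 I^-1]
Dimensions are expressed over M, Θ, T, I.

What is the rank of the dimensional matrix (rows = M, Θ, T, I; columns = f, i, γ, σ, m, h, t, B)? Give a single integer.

Write exponents as rows M,Θ,T,I / cols f,i,γ,σ,m,h,t,B:
  M: [ 0  0  0  1  1  1  0  1]
  Θ: [ 0  0  0  0  0 -1  0  0]
  T: [-1  0 -1 -2  0 -3  1 -2]
  I: [ 0  1  0  0  0  0  0 -1]
Row reduction gives pivot columns f,i,σ,h; rank = 4

4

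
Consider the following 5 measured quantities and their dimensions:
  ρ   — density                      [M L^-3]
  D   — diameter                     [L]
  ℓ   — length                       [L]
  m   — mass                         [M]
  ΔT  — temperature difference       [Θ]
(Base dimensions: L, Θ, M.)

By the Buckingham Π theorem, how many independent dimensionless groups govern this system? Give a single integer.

Exponent matrix [L,Θ,M] × [ρ,D,ℓ,m,ΔT]:
  L: [-3  1  1  0  0]
  Θ: [ 0  0  0  0  1]
  M: [ 1  0  0  1  0]
Echelon form has 3 nonzero rows (pivots: ρ,D,ΔT)
n=5, r=3 ⇒ 2 dimensionless groups

2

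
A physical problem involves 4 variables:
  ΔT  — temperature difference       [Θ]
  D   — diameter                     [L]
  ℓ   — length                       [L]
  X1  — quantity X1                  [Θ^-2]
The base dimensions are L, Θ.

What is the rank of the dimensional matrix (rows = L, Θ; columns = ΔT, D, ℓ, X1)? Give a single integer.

Dimensional matrix (L×Θ by ΔT×D×ℓ×X1):
  L: [ 0  1  1  0]
  Θ: [ 1  0  0 -2]
Echelon form has 2 nonzero rows (pivots: ΔT,D)

2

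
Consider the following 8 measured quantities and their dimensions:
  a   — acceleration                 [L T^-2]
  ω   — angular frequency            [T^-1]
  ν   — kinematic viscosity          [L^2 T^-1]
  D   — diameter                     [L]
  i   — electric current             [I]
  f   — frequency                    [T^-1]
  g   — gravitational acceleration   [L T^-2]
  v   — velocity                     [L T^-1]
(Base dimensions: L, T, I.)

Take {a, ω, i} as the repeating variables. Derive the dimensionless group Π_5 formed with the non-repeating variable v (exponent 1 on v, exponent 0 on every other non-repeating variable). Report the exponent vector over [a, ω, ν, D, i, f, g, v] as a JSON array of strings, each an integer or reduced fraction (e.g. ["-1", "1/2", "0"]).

["-1", "1", "0", "0", "0", "0", "0", "1"]

Write exponents as rows L,T,I / cols a,ω,ν,D,i,f,g,v:
  L: [ 1  0  2  1  0  0  1  1]
  T: [-2 -1 -1  0  0 -1 -2 -1]
  I: [ 0  0  0  0  1  0  0  0]
Echelon form has 3 nonzero rows (pivots: a,ω,i)
Pivot set = {a,ω,i}, free = {ν,D,f,g,v}
RREF:
  r0: [   1    0    2    1    0    0    1    1]
  r1: [   0    1   -3   -2    0    1    0   -1]
  r2: [   0    0    0    0    1    0    0    0]
Fix exponent of v at 1, ν at 0, D at 0, f at 0, g at 0; solve each RREF row for its pivot's exponent:
  r0: exp(a) + (1)·1 = 0 ⇒ exp(a) = -1
  r1: exp(ω) + (-1)·1 = 0 ⇒ exp(ω) = 1
  r2: exp(i) + (0)·1 = 0 ⇒ exp(i) = 0
Π_5 = a^-1 · ω · v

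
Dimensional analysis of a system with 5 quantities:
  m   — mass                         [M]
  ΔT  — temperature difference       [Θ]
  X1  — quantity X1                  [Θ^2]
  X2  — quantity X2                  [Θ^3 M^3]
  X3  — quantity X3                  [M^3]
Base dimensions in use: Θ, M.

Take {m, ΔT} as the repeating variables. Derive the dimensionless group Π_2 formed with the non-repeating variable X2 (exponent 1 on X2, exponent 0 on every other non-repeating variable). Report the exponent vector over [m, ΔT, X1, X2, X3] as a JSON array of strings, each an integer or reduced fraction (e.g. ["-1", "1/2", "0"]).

["-3", "-3", "0", "1", "0"]

Dimensional matrix (Θ×M by m×ΔT×X1×X2×X3):
  Θ: [ 0  1  2  3  0]
  M: [ 1  0  0  3  3]
Echelon form has 2 nonzero rows (pivots: m,ΔT)
Pivot set = {m,ΔT}, free = {X1,X2,X3}
RREF:
  r0: [   1    0    0    3    3]
  r1: [   0    1    2    3    0]
Fix exponent of X2 at 1, X1 at 0, X3 at 0; solve each RREF row for its pivot's exponent:
  r0: exp(m) + (3)·1 = 0 ⇒ exp(m) = -3
  r1: exp(ΔT) + (3)·1 = 0 ⇒ exp(ΔT) = -3
Π_2 = m^-3 · ΔT^-3 · X2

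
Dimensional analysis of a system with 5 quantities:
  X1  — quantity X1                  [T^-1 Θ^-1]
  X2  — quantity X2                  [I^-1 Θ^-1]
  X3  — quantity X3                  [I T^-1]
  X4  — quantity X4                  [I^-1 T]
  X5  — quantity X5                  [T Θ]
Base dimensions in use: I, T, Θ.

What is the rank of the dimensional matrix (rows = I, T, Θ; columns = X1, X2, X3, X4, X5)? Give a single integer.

2

Exponent matrix [I,T,Θ] × [X1,X2,X3,X4,X5]:
  I: [ 0 -1  1 -1  0]
  T: [-1  0 -1  1  1]
  Θ: [-1 -1  0  0  1]
RREF → pivots at {X1,X2} ⇒ r = 2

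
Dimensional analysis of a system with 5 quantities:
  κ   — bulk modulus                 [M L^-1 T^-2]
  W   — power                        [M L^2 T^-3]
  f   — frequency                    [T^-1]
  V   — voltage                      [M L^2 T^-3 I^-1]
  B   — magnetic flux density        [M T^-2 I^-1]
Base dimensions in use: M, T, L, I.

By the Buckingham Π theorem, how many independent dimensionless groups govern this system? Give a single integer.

Dimensional matrix (M×T×L×I by κ×W×f×V×B):
  M: [ 1  1  0  1  1]
  T: [-2 -3 -1 -3 -2]
  L: [-1  2  0  2  0]
  I: [ 0  0  0 -1 -1]
RREF → pivots at {κ,W,f,V} ⇒ r = 4
5 vars − rank 4 = 1 Π group

1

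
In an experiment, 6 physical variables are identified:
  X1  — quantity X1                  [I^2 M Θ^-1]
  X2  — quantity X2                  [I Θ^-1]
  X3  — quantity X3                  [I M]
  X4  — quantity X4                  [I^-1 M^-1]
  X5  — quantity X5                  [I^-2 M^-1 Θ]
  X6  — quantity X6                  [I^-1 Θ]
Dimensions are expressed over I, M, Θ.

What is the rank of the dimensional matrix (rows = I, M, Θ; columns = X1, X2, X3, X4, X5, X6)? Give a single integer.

2

Dimensional matrix (I×M×Θ by X1×X2×X3×X4×X5×X6):
  I: [ 2  1  1 -1 -2 -1]
  M: [ 1  0  1 -1 -1  0]
  Θ: [-1 -1  0  0  1  1]
Row reduction gives pivot columns X1,X2; rank = 2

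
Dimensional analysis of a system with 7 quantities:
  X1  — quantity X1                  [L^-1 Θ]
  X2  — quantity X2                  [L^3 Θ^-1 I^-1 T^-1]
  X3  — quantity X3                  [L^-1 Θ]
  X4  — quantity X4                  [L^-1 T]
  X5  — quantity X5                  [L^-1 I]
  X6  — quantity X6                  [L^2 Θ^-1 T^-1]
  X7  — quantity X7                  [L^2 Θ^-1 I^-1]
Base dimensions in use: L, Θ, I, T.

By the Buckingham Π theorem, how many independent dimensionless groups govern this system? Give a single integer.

Write exponents as rows L,Θ,I,T / cols X1,X2,X3,X4,X5,X6,X7:
  L: [-1  3 -1 -1 -1  2  2]
  Θ: [ 1 -1  1  0  0 -1 -1]
  I: [ 0 -1  0  0  1  0 -1]
  T: [ 0 -1  0  1  0 -1  0]
Echelon form has 3 nonzero rows (pivots: X1,X2,X4)
Π count = n − r = 7 − 3 = 4

4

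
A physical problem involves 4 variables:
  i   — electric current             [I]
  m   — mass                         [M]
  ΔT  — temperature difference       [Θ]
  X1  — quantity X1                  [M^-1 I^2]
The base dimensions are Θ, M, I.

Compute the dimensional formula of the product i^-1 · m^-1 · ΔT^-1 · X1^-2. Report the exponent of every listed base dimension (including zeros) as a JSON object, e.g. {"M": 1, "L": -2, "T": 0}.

{"Θ": -1, "M": 1, "I": -5}

Dimensional matrix (Θ×M×I by i×m×ΔT×X1):
  Θ: [ 0  0  1  0]
  M: [ 0  1  0 -1]
  I: [ 1  0  0  2]
  [Θ]: (-1)·0+(-1)·0+(-1)·1+(-2)·0 = -1
  [M]: (-1)·0+(-1)·1+(-1)·0+(-2)·-1 = 1
  [I]: (-1)·1+(-1)·0+(-1)·0+(-2)·2 = -5
⇒ Θ^-1 M I^-5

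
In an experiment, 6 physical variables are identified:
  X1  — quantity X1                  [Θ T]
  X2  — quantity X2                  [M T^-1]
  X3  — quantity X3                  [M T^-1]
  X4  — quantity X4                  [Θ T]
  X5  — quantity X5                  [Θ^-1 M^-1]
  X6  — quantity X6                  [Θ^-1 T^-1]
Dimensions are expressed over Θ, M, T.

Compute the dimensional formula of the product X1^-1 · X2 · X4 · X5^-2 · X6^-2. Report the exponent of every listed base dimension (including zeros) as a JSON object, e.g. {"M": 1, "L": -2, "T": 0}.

{"Θ": 4, "M": 3, "T": 1}

Exponent matrix [Θ,M,T] × [X1,X2,X3,X4,X5,X6]:
  Θ: [ 1  0  0  1 -1 -1]
  M: [ 0  1  1  0 -1  0]
  T: [ 1 -1 -1  1  0 -1]
  [Θ]: (-1)·1+(1)·0+(1)·1+(-2)·-1+(-2)·-1 = 4
  [M]: (-1)·0+(1)·1+(1)·0+(-2)·-1+(-2)·0 = 3
  [T]: (-1)·1+(1)·-1+(1)·1+(-2)·0+(-2)·-1 = 1
⇒ Θ^4 M^3 T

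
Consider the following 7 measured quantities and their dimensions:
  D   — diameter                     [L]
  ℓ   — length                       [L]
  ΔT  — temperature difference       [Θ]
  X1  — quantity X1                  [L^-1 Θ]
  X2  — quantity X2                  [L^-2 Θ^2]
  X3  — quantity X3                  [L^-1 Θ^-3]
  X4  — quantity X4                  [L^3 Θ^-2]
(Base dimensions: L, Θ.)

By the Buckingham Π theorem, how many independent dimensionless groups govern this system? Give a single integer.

Dimensional matrix (L×Θ by D×ℓ×ΔT×X1×X2×X3×X4):
  L: [ 1  1  0 -1 -2 -1  3]
  Θ: [ 0  0  1  1  2 -3 -2]
Row reduction gives pivot columns D,ΔT; rank = 2
n=7, r=2 ⇒ 5 dimensionless groups

5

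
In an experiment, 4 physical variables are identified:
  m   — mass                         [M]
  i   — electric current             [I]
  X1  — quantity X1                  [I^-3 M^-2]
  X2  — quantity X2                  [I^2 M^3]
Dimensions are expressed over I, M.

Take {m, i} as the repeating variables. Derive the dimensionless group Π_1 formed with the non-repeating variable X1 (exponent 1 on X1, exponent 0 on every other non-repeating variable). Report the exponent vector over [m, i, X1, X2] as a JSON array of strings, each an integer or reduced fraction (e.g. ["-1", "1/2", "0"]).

["2", "3", "1", "0"]

Exponent matrix [I,M] × [m,i,X1,X2]:
  I: [ 0  1 -3  2]
  M: [ 1  0 -2  3]
Echelon form has 2 nonzero rows (pivots: m,i)
Repeat: m,i; free: X1,X2
RREF:
  r0: [   1    0   -2    3]
  r1: [   0    1   -3    2]
Fix exponent of X1 at 1, X2 at 0; solve each RREF row for its pivot's exponent:
  r0: exp(m) + (-2)·1 = 0 ⇒ exp(m) = 2
  r1: exp(i) + (-3)·1 = 0 ⇒ exp(i) = 3
Π_1 = m^2 · i^3 · X1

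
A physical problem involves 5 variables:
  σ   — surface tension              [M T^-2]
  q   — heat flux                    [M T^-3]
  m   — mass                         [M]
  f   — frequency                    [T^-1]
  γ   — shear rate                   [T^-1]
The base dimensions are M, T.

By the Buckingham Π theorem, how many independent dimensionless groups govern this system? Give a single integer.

Dimensional matrix (M×T by σ×q×m×f×γ):
  M: [ 1  1  1  0  0]
  T: [-2 -3  0 -1 -1]
RREF → pivots at {σ,q} ⇒ r = 2
n=5, r=2 ⇒ 3 dimensionless groups

3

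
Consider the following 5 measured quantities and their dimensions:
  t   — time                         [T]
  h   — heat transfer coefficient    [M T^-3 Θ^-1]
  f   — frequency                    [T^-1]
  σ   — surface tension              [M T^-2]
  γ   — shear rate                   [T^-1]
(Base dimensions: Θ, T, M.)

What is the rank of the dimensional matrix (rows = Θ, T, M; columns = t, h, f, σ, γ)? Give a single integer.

3

Write exponents as rows Θ,T,M / cols t,h,f,σ,γ:
  Θ: [ 0 -1  0  0  0]
  T: [ 1 -3 -1 -2 -1]
  M: [ 0  1  0  1  0]
RREF → pivots at {t,h,σ} ⇒ r = 3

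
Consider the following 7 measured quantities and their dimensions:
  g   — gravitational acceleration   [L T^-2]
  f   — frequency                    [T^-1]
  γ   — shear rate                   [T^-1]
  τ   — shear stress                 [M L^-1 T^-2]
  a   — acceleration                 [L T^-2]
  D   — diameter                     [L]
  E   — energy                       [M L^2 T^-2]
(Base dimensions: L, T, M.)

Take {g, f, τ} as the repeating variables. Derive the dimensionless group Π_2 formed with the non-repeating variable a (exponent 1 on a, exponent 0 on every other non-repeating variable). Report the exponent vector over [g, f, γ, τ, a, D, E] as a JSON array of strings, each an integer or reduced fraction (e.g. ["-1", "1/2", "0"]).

Dimensional matrix (L×T×M by g×f×γ×τ×a×D×E):
  L: [ 1  0  0 -1  1  1  2]
  T: [-2 -1 -1 -2 -2  0 -2]
  M: [ 0  0  0  1  0  0  1]
Echelon form has 3 nonzero rows (pivots: g,f,τ)
Pivot set = {g,f,τ}, free = {γ,a,D,E}
RREF:
  r0: [   1    0    0    0    1    1    3]
  r1: [   0    1    1    0    0   -2   -6]
  r2: [   0    0    0    1    0    0    1]
Fix exponent of a at 1, γ at 0, D at 0, E at 0; solve each RREF row for its pivot's exponent:
  r0: exp(g) + (1)·1 = 0 ⇒ exp(g) = -1
  r1: exp(f) + (0)·1 = 0 ⇒ exp(f) = 0
  r2: exp(τ) + (0)·1 = 0 ⇒ exp(τ) = 0
Π_2 = g^-1 · a

["-1", "0", "0", "0", "1", "0", "0"]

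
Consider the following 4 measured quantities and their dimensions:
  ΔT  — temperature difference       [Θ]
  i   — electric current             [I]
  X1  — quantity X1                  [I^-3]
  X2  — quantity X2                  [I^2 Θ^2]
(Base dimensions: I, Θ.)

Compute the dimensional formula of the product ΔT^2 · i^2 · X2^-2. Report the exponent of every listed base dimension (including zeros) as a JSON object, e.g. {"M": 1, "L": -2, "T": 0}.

Write exponents as rows I,Θ / cols ΔT,i,X1,X2:
  I: [ 0  1 -3  2]
  Θ: [ 1  0  0  2]
  [I]: (2)·0+(2)·1+(-2)·2 = -2
  [Θ]: (2)·1+(2)·0+(-2)·2 = -2
⇒ I^-2 Θ^-2

{"I": -2, "Θ": -2}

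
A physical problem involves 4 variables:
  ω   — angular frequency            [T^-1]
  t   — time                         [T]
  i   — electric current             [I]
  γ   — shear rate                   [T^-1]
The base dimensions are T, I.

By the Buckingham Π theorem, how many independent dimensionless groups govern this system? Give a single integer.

2

Dimensional matrix (T×I by ω×t×i×γ):
  T: [-1  1  0 -1]
  I: [ 0  0  1  0]
Echelon form has 2 nonzero rows (pivots: ω,i)
n=4, r=2 ⇒ 2 dimensionless groups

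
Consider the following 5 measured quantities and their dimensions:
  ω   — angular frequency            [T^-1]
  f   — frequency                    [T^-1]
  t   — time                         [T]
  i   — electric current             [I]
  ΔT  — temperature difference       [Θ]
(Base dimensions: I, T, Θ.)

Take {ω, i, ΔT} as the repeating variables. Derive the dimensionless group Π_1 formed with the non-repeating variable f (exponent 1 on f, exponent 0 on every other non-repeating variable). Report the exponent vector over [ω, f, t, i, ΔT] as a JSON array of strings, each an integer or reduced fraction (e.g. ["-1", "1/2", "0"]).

Dimensional matrix (I×T×Θ by ω×f×t×i×ΔT):
  I: [ 0  0  0  1  0]
  T: [-1 -1  1  0  0]
  Θ: [ 0  0  0  0  1]
RREF → pivots at {ω,i,ΔT} ⇒ r = 3
Repeat: ω,i,ΔT; free: f,t
RREF:
  r0: [   1    1   -1    0    0]
  r1: [   0    0    0    1    0]
  r2: [   0    0    0    0    1]
Fix exponent of f at 1, t at 0; solve each RREF row for its pivot's exponent:
  r0: exp(ω) + (1)·1 = 0 ⇒ exp(ω) = -1
  r1: exp(i) + (0)·1 = 0 ⇒ exp(i) = 0
  r2: exp(ΔT) + (0)·1 = 0 ⇒ exp(ΔT) = 0
Π_1 = ω^-1 · f

["-1", "1", "0", "0", "0"]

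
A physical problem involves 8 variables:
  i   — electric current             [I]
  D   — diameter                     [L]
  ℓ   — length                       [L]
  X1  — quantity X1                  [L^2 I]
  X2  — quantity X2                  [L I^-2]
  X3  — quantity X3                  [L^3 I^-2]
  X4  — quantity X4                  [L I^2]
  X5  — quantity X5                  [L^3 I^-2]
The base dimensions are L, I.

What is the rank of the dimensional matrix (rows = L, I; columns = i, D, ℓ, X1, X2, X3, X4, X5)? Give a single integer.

2

Dimensional matrix (L×I by i×D×ℓ×X1×X2×X3×X4×X5):
  L: [ 0  1  1  2  1  3  1  3]
  I: [ 1  0  0  1 -2 -2  2 -2]
RREF → pivots at {i,D} ⇒ r = 2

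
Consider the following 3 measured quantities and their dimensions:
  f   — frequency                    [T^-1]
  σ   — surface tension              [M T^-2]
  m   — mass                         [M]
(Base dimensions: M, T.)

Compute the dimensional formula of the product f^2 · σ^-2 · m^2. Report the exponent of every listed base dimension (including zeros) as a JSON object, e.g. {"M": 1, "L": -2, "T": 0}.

Dimensional matrix (M×T by f×σ×m):
  M: [ 0  1  1]
  T: [-1 -2  0]
  [M]: (2)·0+(-2)·1+(2)·1 = 0
  [T]: (2)·-1+(-2)·-2+(2)·0 = 2
⇒ T^2

{"M": 0, "T": 2}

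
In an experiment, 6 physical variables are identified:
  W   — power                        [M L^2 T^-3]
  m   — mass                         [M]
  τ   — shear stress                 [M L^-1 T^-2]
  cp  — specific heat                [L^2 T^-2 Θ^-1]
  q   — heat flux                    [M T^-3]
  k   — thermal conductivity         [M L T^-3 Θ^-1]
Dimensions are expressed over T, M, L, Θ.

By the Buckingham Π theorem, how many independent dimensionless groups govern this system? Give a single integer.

2

Dimensional matrix (T×M×L×Θ by W×m×τ×cp×q×k):
  T: [-3  0 -2 -2 -3 -3]
  M: [ 1  1  1  0  1  1]
  L: [ 2  0 -1  2  0  1]
  Θ: [ 0  0  0 -1  0 -1]
Row reduction gives pivot columns W,m,τ,cp; rank = 4
n=6, r=4 ⇒ 2 dimensionless groups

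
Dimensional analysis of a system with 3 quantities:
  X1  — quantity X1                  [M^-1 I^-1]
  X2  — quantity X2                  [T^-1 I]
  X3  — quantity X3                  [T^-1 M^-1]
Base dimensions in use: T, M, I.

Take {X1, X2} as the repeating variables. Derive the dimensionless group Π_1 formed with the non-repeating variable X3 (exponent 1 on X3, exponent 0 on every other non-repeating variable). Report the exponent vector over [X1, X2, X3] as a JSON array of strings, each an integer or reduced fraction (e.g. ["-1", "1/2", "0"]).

["-1", "-1", "1"]

Exponent matrix [T,M,I] × [X1,X2,X3]:
  T: [ 0 -1 -1]
  M: [-1  0 -1]
  I: [-1  1  0]
Row reduction gives pivot columns X1,X2; rank = 2
Repeat: X1,X2; free: X3
RREF:
  r0: [   1    0    1]
  r1: [   0    1    1]
  r2: [   0    0    0]
Fix exponent of X3 at 1; solve each RREF row for its pivot's exponent:
  r0: exp(X1) + (1)·1 = 0 ⇒ exp(X1) = -1
  r1: exp(X2) + (1)·1 = 0 ⇒ exp(X2) = -1
Π_1 = X1^-1 · X2^-1 · X3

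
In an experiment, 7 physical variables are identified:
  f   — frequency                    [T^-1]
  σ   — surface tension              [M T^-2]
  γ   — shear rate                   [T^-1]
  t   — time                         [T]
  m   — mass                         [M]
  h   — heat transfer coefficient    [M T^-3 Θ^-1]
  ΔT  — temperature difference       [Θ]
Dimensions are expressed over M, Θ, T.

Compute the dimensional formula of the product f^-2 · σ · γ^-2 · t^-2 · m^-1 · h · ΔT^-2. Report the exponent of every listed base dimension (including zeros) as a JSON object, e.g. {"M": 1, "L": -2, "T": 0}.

{"M": 1, "Θ": -3, "T": -3}

Exponent matrix [M,Θ,T] × [f,σ,γ,t,m,h,ΔT]:
  M: [ 0  1  0  0  1  1  0]
  Θ: [ 0  0  0  0  0 -1  1]
  T: [-1 -2 -1  1  0 -3  0]
  [M]: (-2)·0+(1)·1+(-2)·0+(-2)·0+(-1)·1+(1)·1+(-2)·0 = 1
  [Θ]: (-2)·0+(1)·0+(-2)·0+(-2)·0+(-1)·0+(1)·-1+(-2)·1 = -3
  [T]: (-2)·-1+(1)·-2+(-2)·-1+(-2)·1+(-1)·0+(1)·-3+(-2)·0 = -3
⇒ M Θ^-3 T^-3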